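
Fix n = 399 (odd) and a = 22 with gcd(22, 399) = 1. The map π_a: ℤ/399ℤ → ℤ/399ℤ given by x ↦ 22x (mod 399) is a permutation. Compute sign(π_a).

Trace 232: π^k(232) = [232, 316, 169, 127, 1, 22, 85] for k=0..6.
42 cycles of lengths [18, 18, 18, 18, 18, 18, 18, 18, 18, 18, 18, 18, 18, 18, 18, 18, 18, 18, 18, 18, 18, 1, 1, 1, 1, 1, 1, 1, 1, 1, 1, 1, 1, 1, 1, 1, 1, 1, 1, 1, 1, 1].
Σ(ℓ_i−1) = 399−42 = 357; sign = (−1)^357 = -1.
Check: (22/399) = -1 by Zolotarev.

-1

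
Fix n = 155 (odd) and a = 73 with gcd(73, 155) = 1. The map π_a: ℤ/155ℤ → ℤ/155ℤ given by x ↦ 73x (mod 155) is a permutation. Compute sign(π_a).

Orbit of 36 under x↦73x: [36, 148, 109, 52, 76, 123, 144]… (length divides ord_155(73)).
5 cycles of lengths [60, 60, 30, 4, 1].
Σ(ℓ_i−1) = 155−5 = 150; sign = (−1)^150 = +1.

+1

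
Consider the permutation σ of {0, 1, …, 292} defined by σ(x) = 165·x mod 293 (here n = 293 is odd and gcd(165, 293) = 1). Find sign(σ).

Start at x=194: 194 → 73 → 32 → 6 → 111 → 149 → 266 → … (one orbit).
Cycle lengths of π_165 on ℤ/293ℤ: [292, 1]; 2 cycles in total.
2 cycles on 293: each ℓ→(−1)^(ℓ−1), product (−1)^291 = -1.

-1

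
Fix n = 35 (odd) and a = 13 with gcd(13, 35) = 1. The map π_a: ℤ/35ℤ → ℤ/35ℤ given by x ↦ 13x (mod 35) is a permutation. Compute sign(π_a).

+1

Start at x=1: 1 → 13 → 29 → 27 → 1 (one orbit).
Cycle type of π: 4×7 + 2×3 + 1; total 11 cycles.
Σ(ℓ_i−1) = 35−11 = 24; sign = (−1)^24 = +1.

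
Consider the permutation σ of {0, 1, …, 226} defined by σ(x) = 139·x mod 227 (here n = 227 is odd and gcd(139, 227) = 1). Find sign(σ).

Trace 57: π^k(57) = [57, 205, 120, 109, 169, 110, 81] for k=0..6.
3 cycles of lengths [113, 113, 1].
With 3 cycles on 227 points, sign = (−1)^{227−3} = +1.
(139|227)_J = +1 (Zolotarev's lemma cross-check).

+1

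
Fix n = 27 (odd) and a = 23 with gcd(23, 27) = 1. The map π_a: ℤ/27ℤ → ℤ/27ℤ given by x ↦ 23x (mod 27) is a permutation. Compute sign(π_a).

Trace 10: π^k(10) = [10, 14, 25, 8, 22, 20, 1] for k=0..6.
Decompose π into cycles: lengths [18, 6, 2, 1] (4 cycles, including the fixed point 0).
With 4 cycles on 27 points, sign = (−1)^{27−4} = -1.

-1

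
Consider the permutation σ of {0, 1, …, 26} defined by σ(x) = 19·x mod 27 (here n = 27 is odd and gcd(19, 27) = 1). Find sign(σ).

+1

Trace 19: π^k(19) = [19, 10, 1] for k=0..2.
Cycle lengths of π_19 on ℤ/27ℤ: [3, 3, 3, 3, 3, 3, 1, 1, 1, 1, 1, 1, 1, 1, 1]; 15 cycles in total.
15 cycles on 27: each ℓ→(−1)^(ℓ−1), product (−1)^12 = +1.
Check: (19/27) = +1 by Zolotarev.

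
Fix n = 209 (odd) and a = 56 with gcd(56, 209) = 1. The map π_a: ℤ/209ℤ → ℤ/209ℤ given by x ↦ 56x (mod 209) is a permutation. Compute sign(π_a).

-1

Orbit of 56 under x↦56x: [56, 1]… (length divides ord_209(56)).
Cycle type of π: 2×99 + 1×11; total 110 cycles.
Σ(ℓ_i−1) = 209−110 = 99; sign = (−1)^99 = -1.
(56|209)_J = -1 (Zolotarev's lemma cross-check).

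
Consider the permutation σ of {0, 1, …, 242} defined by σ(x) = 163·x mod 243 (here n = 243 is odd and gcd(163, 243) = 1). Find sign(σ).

+1

Orbit of 163 under x↦163x: [163, 82, 1]… (length divides ord_243(163)).
135 cycles of lengths [3, 3, 3, 3, 3, 3, 3, 3, 3, 3, 3, 3, 3, 3, 3, 3, 3, 3, 3, 3, 3, 3, 3, 3, 3, 3, 3, 3, 3, 3, 3, 3, 3, 3, 3, 3, 3, 3, 3, 3, 3, 3, 3, 3, 3, 3, 3, 3, 3, 3, 3, 3, 3, 3, 1, 1, 1, 1, 1, 1, 1, 1, 1, 1, 1, 1, 1, 1, 1, 1, 1, 1, 1, 1, 1, 1, 1, 1, 1, 1, 1, 1, 1, 1, 1, 1, 1, 1, 1, 1, 1, 1, 1, 1, 1, 1, 1, 1, 1, 1, 1, 1, 1, 1, 1, 1, 1, 1, 1, 1, 1, 1, 1, 1, 1, 1, 1, 1, 1, 1, 1, 1, 1, 1, 1, 1, 1, 1, 1, 1, 1, 1, 1, 1, 1].
243 − 135 = 108 transpositions; sign(π) = (−1)^108 = +1.
(163|243)_J = +1 (Zolotarev's lemma cross-check).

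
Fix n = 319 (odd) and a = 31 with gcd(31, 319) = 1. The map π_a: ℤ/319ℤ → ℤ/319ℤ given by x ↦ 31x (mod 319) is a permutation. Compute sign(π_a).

Start at x=192: 192 → 210 → 130 → 202 → 201 → 170 → 166 → … (one orbit).
Decompose π into cycles: lengths [140, 140, 28, 5, 5, 1] (6 cycles, including the fixed point 0).
n − c = 319 − 6 = 313; sign = (−1)^313 = -1.

-1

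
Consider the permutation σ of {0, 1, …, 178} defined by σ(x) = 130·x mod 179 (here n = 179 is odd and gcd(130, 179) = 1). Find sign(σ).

Start at x=70: 70 → 150 → 168 → 2 → 81 → 148 → 87 → … (one orbit).
The orbit structure of x ↦ 130x mod 179: 2 orbits of sizes [178, 1].
n − c = 179 − 2 = 177; sign = (−1)^177 = -1.
The Jacobi symbol (130|179) = -1 (Zolotarev) agrees.

-1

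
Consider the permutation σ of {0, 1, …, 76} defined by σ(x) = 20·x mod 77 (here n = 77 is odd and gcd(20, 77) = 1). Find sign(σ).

Trace 36: π^k(36) = [36, 27, 1, 20, 15, 69, 71] for k=0..6.
12 cycles of lengths [10, 10, 10, 10, 10, 10, 5, 5, 2, 2, 2, 1].
With 12 cycles on 77 points, sign = (−1)^{77−12} = -1.
Via Zolotarev, sign(π_{20}) = (20|77) = -1.

-1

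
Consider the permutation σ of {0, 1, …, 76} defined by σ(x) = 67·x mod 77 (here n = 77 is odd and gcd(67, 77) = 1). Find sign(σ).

+1

Orbit of 67 under x↦67x: [67, 23, 1]… (length divides ord_77(67)).
33 cycles of lengths [3, 3, 3, 3, 3, 3, 3, 3, 3, 3, 3, 3, 3, 3, 3, 3, 3, 3, 3, 3, 3, 3, 1, 1, 1, 1, 1, 1, 1, 1, 1, 1, 1].
Σ(ℓ_i−1) = 77−33 = 44; sign = (−1)^44 = +1.
Check: (67/77) = +1 by Zolotarev.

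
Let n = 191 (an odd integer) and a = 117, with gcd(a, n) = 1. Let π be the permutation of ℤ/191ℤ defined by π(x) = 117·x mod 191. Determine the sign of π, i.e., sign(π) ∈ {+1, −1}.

+1

Trace 2: π^k(2) = [2, 43, 65, 156, 107, 104, 135] for k=0..6.
3 cycles of lengths [95, 95, 1].
n − c = 191 − 3 = 188; sign = (−1)^188 = +1.
Zolotarev: (117|191) = +1, matching the cycle-count sign.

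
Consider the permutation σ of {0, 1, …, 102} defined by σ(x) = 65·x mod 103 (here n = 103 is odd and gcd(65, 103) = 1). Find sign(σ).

-1

Trace 100: π^k(100) = [100, 11, 97, 22, 91, 44, 79] for k=0..6.
Cycle lengths of π_65 on ℤ/103ℤ: [102, 1]; 2 cycles in total.
n − c = 103 − 2 = 101; sign = (−1)^101 = -1.
(65|103)_J = -1 (Zolotarev's lemma cross-check).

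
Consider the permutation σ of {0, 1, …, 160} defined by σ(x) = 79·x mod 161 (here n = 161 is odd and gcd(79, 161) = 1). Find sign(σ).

-1

Start at x=114: 114 → 151 → 15 → 58 → 74 → 50 → 86 → … (one orbit).
Cycle lengths of π_79 on ℤ/161ℤ: [66, 66, 22, 3, 3, 1]; 6 cycles in total.
sign(π) = (−1)^{n − #cycles} = (−1)^{161−6} = (−1)^155 = -1.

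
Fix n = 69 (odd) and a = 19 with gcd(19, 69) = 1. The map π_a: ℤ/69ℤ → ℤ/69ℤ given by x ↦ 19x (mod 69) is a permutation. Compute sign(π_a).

-1

Orbit of 55 under x↦19x: [55, 10, 52, 22, 4, 7, 64]… (length divides ord_69(19)).
π_19 has 6 disjoint cycles with lengths [22, 22, 22, 1, 1, 1] on {0,…,68}.
Σ(ℓ_i−1) = 69−6 = 63; sign = (−1)^63 = -1.
Check: (19/69) = -1 by Zolotarev.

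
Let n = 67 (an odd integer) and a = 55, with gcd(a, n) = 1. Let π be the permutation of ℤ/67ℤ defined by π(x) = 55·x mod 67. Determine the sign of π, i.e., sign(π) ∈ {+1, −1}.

Start at x=9: 9 → 26 → 23 → 59 → 29 → 54 → 22 → … (one orbit).
Cycle lengths of π_55 on ℤ/67ℤ: [33, 33, 1]; 3 cycles in total.
Σ(ℓ_i−1) = 67−3 = 64; sign = (−1)^64 = +1.
(55|67)_J = +1 (Zolotarev's lemma cross-check).

+1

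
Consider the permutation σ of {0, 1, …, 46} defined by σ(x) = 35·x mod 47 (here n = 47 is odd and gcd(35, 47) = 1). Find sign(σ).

Start at x=32: 32 → 39 → 2 → 23 → 6 → 22 → 18 → … (one orbit).
π_35 has 2 disjoint cycles with lengths [46, 1] on {0,…,46}.
sign(π) = (−1)^{n − #cycles} = (−1)^{47−2} = (−1)^45 = -1.

-1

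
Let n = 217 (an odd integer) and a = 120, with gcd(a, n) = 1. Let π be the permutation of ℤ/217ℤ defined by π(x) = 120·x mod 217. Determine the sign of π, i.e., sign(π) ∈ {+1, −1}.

-1

Trace 120: π^k(120) = [120, 78, 29, 8, 92, 190, 15] for k=0..6.
π_120 has 28 disjoint cycles with lengths [10, 10, 10, 10, 10, 10, 10, 10, 10, 10, 10, 10, 10, 10, 10, 10, 10, 10, 10, 10, 10, 1, 1, 1, 1, 1, 1, 1] on {0,…,216}.
217 − 28 = 189 transpositions; sign(π) = (−1)^189 = -1.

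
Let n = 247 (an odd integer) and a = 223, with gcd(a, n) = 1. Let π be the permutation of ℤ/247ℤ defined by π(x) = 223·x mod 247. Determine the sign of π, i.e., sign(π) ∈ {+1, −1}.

Trace 41: π^k(41) = [41, 4, 151, 81, 32, 220, 154] for k=0..6.
The orbit structure of x ↦ 223x mod 247: 9 orbits of sizes [36, 36, 36, 36, 36, 36, 18, 12, 1].
9 cycles on 247: each ℓ→(−1)^(ℓ−1), product (−1)^238 = +1.
The Jacobi symbol (223|247) = +1 (Zolotarev) agrees.

+1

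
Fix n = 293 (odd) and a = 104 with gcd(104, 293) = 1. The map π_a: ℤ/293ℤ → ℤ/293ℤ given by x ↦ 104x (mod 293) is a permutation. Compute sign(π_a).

Start at x=46: 46 → 96 → 22 → 237 → 36 → 228 → 272 → … (one orbit).
Cycle lengths of π_104 on ℤ/293ℤ: [146, 146, 1]; 3 cycles in total.
Σ(ℓ_i−1) = 293−3 = 290; sign = (−1)^290 = +1.

+1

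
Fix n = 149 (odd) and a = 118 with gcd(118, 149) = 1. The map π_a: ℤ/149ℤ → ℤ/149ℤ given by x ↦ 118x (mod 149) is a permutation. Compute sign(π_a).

+1

Orbit of 47 under x↦118x: [47, 33, 20, 125, 148, 31, 82]… (length divides ord_149(118)).
π_118 has 3 disjoint cycles with lengths [74, 74, 1] on {0,…,148}.
With 3 cycles on 149 points, sign = (−1)^{149−3} = +1.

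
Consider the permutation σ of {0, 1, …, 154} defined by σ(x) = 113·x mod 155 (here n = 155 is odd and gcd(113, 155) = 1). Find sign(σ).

-1

Orbit of 112 under x↦113x: [112, 101, 98, 69, 47, 41, 138]… (length divides ord_155(113)).
π_113 has 6 disjoint cycles with lengths [60, 60, 15, 15, 4, 1] on {0,…,154}.
With 6 cycles on 155 points, sign = (−1)^{155−6} = -1.
Zolotarev: (113|155) = -1, matching the cycle-count sign.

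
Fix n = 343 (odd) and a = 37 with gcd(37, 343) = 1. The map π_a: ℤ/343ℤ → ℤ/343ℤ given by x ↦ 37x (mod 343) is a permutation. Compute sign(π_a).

+1

Orbit of 64 under x↦37x: [64, 310, 151, 99, 233, 46, 330]… (length divides ord_343(37)).
Cycle type of π: 147×2 + 21×2 + 3×2 + 1; total 7 cycles.
7 cycles on 343: each ℓ→(−1)^(ℓ−1), product (−1)^336 = +1.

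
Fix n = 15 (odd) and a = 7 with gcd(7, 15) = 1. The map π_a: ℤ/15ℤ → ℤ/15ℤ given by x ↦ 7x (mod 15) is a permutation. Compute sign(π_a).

-1

Trace 4: π^k(4) = [4, 13, 1, 7] for k=0..3.
Cycle type of π: 4×3 + 1×3; total 6 cycles.
With 6 cycles on 15 points, sign = (−1)^{15−6} = -1.
Check: (7/15) = -1 by Zolotarev.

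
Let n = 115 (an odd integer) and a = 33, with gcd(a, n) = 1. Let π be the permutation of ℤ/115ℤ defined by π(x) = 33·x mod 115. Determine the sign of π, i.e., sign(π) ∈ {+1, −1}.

+1

Trace 96: π^k(96) = [96, 63, 9, 67, 26, 53, 24] for k=0..6.
Cycle type of π: 44×2 + 22 + 4 + 1; total 5 cycles.
n − c = 115 − 5 = 110; sign = (−1)^110 = +1.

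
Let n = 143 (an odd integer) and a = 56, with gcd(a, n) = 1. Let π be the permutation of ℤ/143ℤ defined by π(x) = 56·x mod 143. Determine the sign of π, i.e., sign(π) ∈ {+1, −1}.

Trace 12: π^k(12) = [12, 100, 23, 1, 56, 133] for k=0..5.
Cycle lengths of π_56 on ℤ/143ℤ: [6, 6, 6, 6, 6, 6, 6, 6, 6, 6, 6, 6, 6, 6, 6, 6, 6, 6, 6, 6, 6, 6, 1, 1, 1, 1, 1, 1, 1, 1, 1, 1, 1]; 33 cycles in total.
33 cycles on 143: each ℓ→(−1)^(ℓ−1), product (−1)^110 = +1.

+1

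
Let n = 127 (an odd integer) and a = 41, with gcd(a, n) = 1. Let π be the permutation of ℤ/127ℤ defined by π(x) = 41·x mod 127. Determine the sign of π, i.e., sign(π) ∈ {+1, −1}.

+1

Start at x=16: 16 → 21 → 99 → 122 → 49 → 104 → 73 → … (one orbit).
Cycle lengths of π_41 on ℤ/127ℤ: [63, 63, 1]; 3 cycles in total.
Σ(ℓ_i−1) = 127−3 = 124; sign = (−1)^124 = +1.
Via Zolotarev, sign(π_{41}) = (41|127) = +1.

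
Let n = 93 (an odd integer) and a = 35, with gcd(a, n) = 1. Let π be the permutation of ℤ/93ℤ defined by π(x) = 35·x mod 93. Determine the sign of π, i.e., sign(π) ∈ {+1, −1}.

Trace 32: π^k(32) = [32, 4, 47, 64, 8, 1, 35] for k=0..6.
14 cycles of lengths [10, 10, 10, 10, 10, 10, 5, 5, 5, 5, 5, 5, 2, 1].
With 14 cycles on 93 points, sign = (−1)^{93−14} = -1.

-1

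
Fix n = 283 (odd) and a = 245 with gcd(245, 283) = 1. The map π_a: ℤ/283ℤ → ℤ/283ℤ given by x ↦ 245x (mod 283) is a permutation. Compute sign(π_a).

Orbit of 219 under x↦245x: [219, 168, 125, 61, 229, 71, 132]… (length divides ord_283(245)).
π_245 has 4 disjoint cycles with lengths [94, 94, 94, 1] on {0,…,282}.
4 cycles on 283: each ℓ→(−1)^(ℓ−1), product (−1)^279 = -1.
(245|283)_J = -1 (Zolotarev's lemma cross-check).

-1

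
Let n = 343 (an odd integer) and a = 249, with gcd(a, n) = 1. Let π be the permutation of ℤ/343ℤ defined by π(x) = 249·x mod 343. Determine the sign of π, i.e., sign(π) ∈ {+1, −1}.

Start at x=163: 163 → 113 → 11 → 338 → 127 → 67 → 219 → … (one orbit).
Cycle type of π: 147×2 + 21×2 + 3×2 + 1; total 7 cycles.
With 7 cycles on 343 points, sign = (−1)^{343−7} = +1.
Zolotarev: (249|343) = +1, matching the cycle-count sign.

+1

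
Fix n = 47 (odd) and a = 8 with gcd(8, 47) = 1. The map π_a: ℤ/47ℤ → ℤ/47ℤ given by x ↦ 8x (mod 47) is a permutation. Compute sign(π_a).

+1

Start at x=3: 3 → 24 → 4 → 32 → 21 → 27 → 28 → … (one orbit).
π_8 has 3 disjoint cycles with lengths [23, 23, 1] on {0,…,46}.
With 3 cycles on 47 points, sign = (−1)^{47−3} = +1.
Check: (8/47) = +1 by Zolotarev.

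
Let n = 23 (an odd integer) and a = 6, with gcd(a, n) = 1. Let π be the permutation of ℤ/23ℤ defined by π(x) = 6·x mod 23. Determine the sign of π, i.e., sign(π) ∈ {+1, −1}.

Start at x=13: 13 → 9 → 8 → 2 → 12 → 3 → 18 → … (one orbit).
3 cycles of lengths [11, 11, 1].
23 − 3 = 20 transpositions; sign(π) = (−1)^20 = +1.
Via Zolotarev, sign(π_{6}) = (6|23) = +1.

+1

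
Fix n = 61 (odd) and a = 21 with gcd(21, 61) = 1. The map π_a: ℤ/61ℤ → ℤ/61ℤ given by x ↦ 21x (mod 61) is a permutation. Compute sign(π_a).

Trace 48: π^k(48) = [48, 32, 1, 21, 14, 50, 13] for k=0..6.
6 cycles of lengths [12, 12, 12, 12, 12, 1].
6 cycles on 61: each ℓ→(−1)^(ℓ−1), product (−1)^55 = -1.

-1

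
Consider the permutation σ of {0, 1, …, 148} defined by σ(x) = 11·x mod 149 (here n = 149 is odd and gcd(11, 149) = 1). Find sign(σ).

Trace 67: π^k(67) = [67, 141, 61, 75, 80, 135, 144] for k=0..6.
Cycle lengths of π_11 on ℤ/149ℤ: [148, 1]; 2 cycles in total.
With 2 cycles on 149 points, sign = (−1)^{149−2} = -1.
Via Zolotarev, sign(π_{11}) = (11|149) = -1.

-1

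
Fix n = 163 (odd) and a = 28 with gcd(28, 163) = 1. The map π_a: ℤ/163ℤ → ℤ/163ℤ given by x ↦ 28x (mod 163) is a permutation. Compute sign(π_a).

Orbit of 110 under x↦28x: [110, 146, 13, 38, 86, 126, 105]… (length divides ord_163(28)).
4 cycles of lengths [54, 54, 54, 1].
4 cycles on 163: each ℓ→(−1)^(ℓ−1), product (−1)^159 = -1.

-1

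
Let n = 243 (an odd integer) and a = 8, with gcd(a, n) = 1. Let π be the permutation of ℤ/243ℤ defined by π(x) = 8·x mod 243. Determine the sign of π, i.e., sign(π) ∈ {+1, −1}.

Trace 109: π^k(109) = [109, 143, 172, 161, 73, 98, 55] for k=0..6.
The orbit structure of x ↦ 8x mod 243: 14 orbits of sizes [54, 54, 54, 18, 18, 18, 6, 6, 6, 2, 2, 2, 2, 1].
With 14 cycles on 243 points, sign = (−1)^{243−14} = -1.
Check: (8/243) = -1 by Zolotarev.

-1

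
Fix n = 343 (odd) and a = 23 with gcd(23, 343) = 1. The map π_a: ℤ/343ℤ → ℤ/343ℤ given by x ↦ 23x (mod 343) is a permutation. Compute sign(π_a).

Start at x=30: 30 → 4 → 92 → 58 → 305 → 155 → 135 → … (one orbit).
Cycle lengths of π_23 on ℤ/343ℤ: [147, 147, 21, 21, 3, 3, 1]; 7 cycles in total.
sign(π) = (−1)^{n − #cycles} = (−1)^{343−7} = (−1)^336 = +1.
Zolotarev: (23|343) = +1, matching the cycle-count sign.

+1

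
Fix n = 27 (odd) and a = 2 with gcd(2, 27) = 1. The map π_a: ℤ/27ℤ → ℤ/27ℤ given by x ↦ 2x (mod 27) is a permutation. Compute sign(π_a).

-1

Start at x=14: 14 → 1 → 2 → 4 → 8 → 16 → 5 → … (one orbit).
4 cycles of lengths [18, 6, 2, 1].
With 4 cycles on 27 points, sign = (−1)^{27−4} = -1.
(2|27)_J = -1 (Zolotarev's lemma cross-check).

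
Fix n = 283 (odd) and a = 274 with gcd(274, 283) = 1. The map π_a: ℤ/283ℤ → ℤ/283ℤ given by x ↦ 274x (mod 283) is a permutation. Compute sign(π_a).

Start at x=126: 126 → 281 → 18 → 121 → 43 → 179 → 87 → … (one orbit).
Decompose π into cycles: lengths [282, 1] (2 cycles, including the fixed point 0).
sign(π) = (−1)^{n − #cycles} = (−1)^{283−2} = (−1)^281 = -1.
Zolotarev: (274|283) = -1, matching the cycle-count sign.

-1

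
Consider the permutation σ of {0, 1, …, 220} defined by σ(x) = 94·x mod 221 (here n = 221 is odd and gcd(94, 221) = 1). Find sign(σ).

+1

Start at x=9: 9 → 183 → 185 → 152 → 144 → 55 → 87 → … (one orbit).
15 cycles of lengths [24, 24, 24, 24, 24, 24, 24, 24, 8, 8, 3, 3, 3, 3, 1].
15 cycles on 221: each ℓ→(−1)^(ℓ−1), product (−1)^206 = +1.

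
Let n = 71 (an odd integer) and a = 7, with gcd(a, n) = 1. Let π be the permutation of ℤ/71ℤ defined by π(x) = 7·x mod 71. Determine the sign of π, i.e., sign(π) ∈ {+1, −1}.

-1

Start at x=45: 45 → 31 → 4 → 28 → 54 → 23 → 19 → … (one orbit).
Cycle lengths of π_7 on ℤ/71ℤ: [70, 1]; 2 cycles in total.
n − c = 71 − 2 = 69; sign = (−1)^69 = -1.
Zolotarev: (7|71) = -1, matching the cycle-count sign.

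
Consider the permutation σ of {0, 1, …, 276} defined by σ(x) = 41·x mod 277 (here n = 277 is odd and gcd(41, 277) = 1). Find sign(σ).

+1

Orbit of 52 under x↦41x: [52, 193, 157, 66, 213, 146, 169]… (length divides ord_277(41)).
Cycle type of π: 46×6 + 1; total 7 cycles.
Σ(ℓ_i−1) = 277−7 = 270; sign = (−1)^270 = +1.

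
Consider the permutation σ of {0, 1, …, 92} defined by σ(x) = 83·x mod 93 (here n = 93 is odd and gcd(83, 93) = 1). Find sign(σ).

Trace 26: π^k(26) = [26, 19, 89, 40, 65, 1, 83] for k=0..6.
π_83 has 5 disjoint cycles with lengths [30, 30, 30, 2, 1] on {0,…,92}.
Σ(ℓ_i−1) = 93−5 = 88; sign = (−1)^88 = +1.

+1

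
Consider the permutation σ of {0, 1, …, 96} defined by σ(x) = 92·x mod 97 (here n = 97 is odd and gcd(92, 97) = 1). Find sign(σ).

Trace 96: π^k(96) = [96, 5, 72, 28, 54, 21, 89] for k=0..6.
π_92 has 2 disjoint cycles with lengths [96, 1] on {0,…,96}.
sign(π) = (−1)^{n − #cycles} = (−1)^{97−2} = (−1)^95 = -1.
The Jacobi symbol (92|97) = -1 (Zolotarev) agrees.

-1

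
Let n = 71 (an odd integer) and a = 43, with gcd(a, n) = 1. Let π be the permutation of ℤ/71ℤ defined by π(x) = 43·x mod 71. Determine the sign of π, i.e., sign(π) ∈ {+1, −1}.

+1

Trace 50: π^k(50) = [50, 20, 8, 60, 24, 38, 1] for k=0..6.
The orbit structure of x ↦ 43x mod 71: 3 orbits of sizes [35, 35, 1].
n − c = 71 − 3 = 68; sign = (−1)^68 = +1.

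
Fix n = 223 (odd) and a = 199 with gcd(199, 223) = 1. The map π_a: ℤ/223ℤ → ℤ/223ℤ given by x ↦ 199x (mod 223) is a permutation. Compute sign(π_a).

+1

Start at x=2: 2 → 175 → 37 → 4 → 127 → 74 → 8 → … (one orbit).
π_199 has 3 disjoint cycles with lengths [111, 111, 1] on {0,…,222}.
With 3 cycles on 223 points, sign = (−1)^{223−3} = +1.
The Jacobi symbol (199|223) = +1 (Zolotarev) agrees.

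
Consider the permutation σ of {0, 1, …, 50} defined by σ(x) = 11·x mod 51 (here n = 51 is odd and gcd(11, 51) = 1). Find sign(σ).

+1

Start at x=44: 44 → 25 → 20 → 16 → 23 → 49 → 29 → … (one orbit).
Cycle type of π: 16×3 + 2 + 1; total 5 cycles.
With 5 cycles on 51 points, sign = (−1)^{51−5} = +1.
Via Zolotarev, sign(π_{11}) = (11|51) = +1.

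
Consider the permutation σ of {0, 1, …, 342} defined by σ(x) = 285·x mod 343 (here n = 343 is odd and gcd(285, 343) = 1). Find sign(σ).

-1

Start at x=181: 181 → 135 → 59 → 8 → 222 → 158 → 97 → … (one orbit).
4 cycles of lengths [294, 42, 6, 1].
sign(π) = (−1)^{n − #cycles} = (−1)^{343−4} = (−1)^339 = -1.
Zolotarev: (285|343) = -1, matching the cycle-count sign.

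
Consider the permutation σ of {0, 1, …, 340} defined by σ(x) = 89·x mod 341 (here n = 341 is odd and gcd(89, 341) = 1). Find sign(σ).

Trace 122: π^k(122) = [122, 287, 309, 221, 232, 188, 23] for k=0..6.
Cycle lengths of π_89 on ℤ/341ℤ: [10, 10, 10, 10, 10, 10, 10, 10, 10, 10, 10, 10, 10, 10, 10, 10, 10, 10, 10, 10, 10, 10, 10, 10, 10, 10, 10, 10, 10, 10, 10, 10, 10, 1, 1, 1, 1, 1, 1, 1, 1, 1, 1, 1]; 44 cycles in total.
With 44 cycles on 341 points, sign = (−1)^{341−44} = -1.

-1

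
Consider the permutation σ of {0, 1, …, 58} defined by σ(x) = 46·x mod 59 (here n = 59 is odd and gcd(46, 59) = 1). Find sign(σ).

+1

Start at x=7: 7 → 27 → 3 → 20 → 35 → 17 → 15 → … (one orbit).
3 cycles of lengths [29, 29, 1].
With 3 cycles on 59 points, sign = (−1)^{59−3} = +1.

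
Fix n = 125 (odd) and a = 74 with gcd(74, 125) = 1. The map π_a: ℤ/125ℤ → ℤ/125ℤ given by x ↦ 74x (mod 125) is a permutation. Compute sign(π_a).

Orbit of 101 under x↦74x: [101, 99, 76, 124, 51, 24, 26]… (length divides ord_125(74)).
Cycle lengths of π_74 on ℤ/125ℤ: [10, 10, 10, 10, 10, 10, 10, 10, 10, 10, 2, 2, 2, 2, 2, 2, 2, 2, 2, 2, 2, 2, 1]; 23 cycles in total.
23 cycles on 125: each ℓ→(−1)^(ℓ−1), product (−1)^102 = +1.

+1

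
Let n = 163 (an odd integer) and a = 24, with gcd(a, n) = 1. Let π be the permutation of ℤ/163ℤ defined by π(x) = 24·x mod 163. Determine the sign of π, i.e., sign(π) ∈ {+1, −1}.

Trace 25: π^k(25) = [25, 111, 56, 40, 145, 57, 64] for k=0..6.
Cycle type of π: 81×2 + 1; total 3 cycles.
n − c = 163 − 3 = 160; sign = (−1)^160 = +1.
Via Zolotarev, sign(π_{24}) = (24|163) = +1.

+1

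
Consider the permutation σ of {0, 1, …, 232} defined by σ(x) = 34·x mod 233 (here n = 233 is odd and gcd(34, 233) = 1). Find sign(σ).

-1

Trace 58: π^k(58) = [58, 108, 177, 193, 38, 127, 124] for k=0..6.
π_34 has 2 disjoint cycles with lengths [232, 1] on {0,…,232}.
233 − 2 = 231 transpositions; sign(π) = (−1)^231 = -1.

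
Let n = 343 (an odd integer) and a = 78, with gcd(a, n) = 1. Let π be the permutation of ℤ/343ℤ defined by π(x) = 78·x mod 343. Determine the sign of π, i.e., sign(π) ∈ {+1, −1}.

Trace 64: π^k(64) = [64, 190, 71, 50, 127, 302, 232] for k=0..6.
Cycle type of π: 49×6 + 7×6 + 1×7; total 19 cycles.
sign(π) = (−1)^{n − #cycles} = (−1)^{343−19} = (−1)^324 = +1.

+1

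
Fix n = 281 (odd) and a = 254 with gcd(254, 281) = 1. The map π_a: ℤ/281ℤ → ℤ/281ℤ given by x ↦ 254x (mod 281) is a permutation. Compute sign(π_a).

Trace 246: π^k(246) = [246, 102, 56, 174, 79, 115, 267] for k=0..6.
2 cycles of lengths [280, 1].
n − c = 281 − 2 = 279; sign = (−1)^279 = -1.
The Jacobi symbol (254|281) = -1 (Zolotarev) agrees.

-1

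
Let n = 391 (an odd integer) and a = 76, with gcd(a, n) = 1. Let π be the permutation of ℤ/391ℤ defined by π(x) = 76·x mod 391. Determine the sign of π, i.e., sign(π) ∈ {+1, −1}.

Orbit of 50 under x↦76x: [50, 281, 242, 15, 358, 229, 200]… (length divides ord_391(76)).
The orbit structure of x ↦ 76x mod 391: 8 orbits of sizes [88, 88, 88, 88, 22, 8, 8, 1].
With 8 cycles on 391 points, sign = (−1)^{391−8} = -1.
The Jacobi symbol (76|391) = -1 (Zolotarev) agrees.

-1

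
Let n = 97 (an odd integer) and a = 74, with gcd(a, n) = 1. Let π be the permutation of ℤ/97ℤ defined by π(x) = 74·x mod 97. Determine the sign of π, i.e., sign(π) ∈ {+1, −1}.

-1

Orbit of 55 under x↦74x: [55, 93, 92, 18, 71, 16, 20]… (length divides ord_97(74)).
Cycle type of π: 96 + 1; total 2 cycles.
n − c = 97 − 2 = 95; sign = (−1)^95 = -1.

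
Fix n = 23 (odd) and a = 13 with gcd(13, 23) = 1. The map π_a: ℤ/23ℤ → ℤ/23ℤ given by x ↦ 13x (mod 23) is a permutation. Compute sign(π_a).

Trace 12: π^k(12) = [12, 18, 4, 6, 9, 2, 3] for k=0..6.
Cycle lengths of π_13 on ℤ/23ℤ: [11, 11, 1]; 3 cycles in total.
23 − 3 = 20 transpositions; sign(π) = (−1)^20 = +1.

+1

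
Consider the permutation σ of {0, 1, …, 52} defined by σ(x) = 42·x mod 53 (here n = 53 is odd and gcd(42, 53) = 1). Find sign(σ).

+1

Orbit of 24 under x↦42x: [24, 1, 42, 15, 47, 13, 16]… (length divides ord_53(42)).
Cycle lengths of π_42 on ℤ/53ℤ: [13, 13, 13, 13, 1]; 5 cycles in total.
53 − 5 = 48 transpositions; sign(π) = (−1)^48 = +1.
(42|53)_J = +1 (Zolotarev's lemma cross-check).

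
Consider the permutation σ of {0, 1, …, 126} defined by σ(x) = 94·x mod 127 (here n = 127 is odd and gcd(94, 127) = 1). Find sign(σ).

+1

Start at x=107: 107 → 25 → 64 → 47 → 100 → 2 → 61 → … (one orbit).
The orbit structure of x ↦ 94x mod 127: 7 orbits of sizes [21, 21, 21, 21, 21, 21, 1].
Σ(ℓ_i−1) = 127−7 = 120; sign = (−1)^120 = +1.
Check: (94/127) = +1 by Zolotarev.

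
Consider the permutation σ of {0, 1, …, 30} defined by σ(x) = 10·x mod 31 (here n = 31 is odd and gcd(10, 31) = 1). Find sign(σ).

+1

Start at x=20: 20 → 14 → 16 → 5 → 19 → 4 → 9 → … (one orbit).
3 cycles of lengths [15, 15, 1].
3 cycles on 31: each ℓ→(−1)^(ℓ−1), product (−1)^28 = +1.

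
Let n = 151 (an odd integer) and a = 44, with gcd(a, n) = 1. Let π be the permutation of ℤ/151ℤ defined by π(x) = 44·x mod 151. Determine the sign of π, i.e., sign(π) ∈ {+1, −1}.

+1

Start at x=50: 50 → 86 → 9 → 94 → 59 → 29 → 68 → … (one orbit).
7 cycles of lengths [25, 25, 25, 25, 25, 25, 1].
With 7 cycles on 151 points, sign = (−1)^{151−7} = +1.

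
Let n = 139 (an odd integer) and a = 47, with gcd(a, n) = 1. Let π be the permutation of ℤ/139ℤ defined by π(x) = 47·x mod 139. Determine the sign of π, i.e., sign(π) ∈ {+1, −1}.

Start at x=67: 67 → 91 → 107 → 25 → 63 → 42 → 28 → … (one orbit).
3 cycles of lengths [69, 69, 1].
Σ(ℓ_i−1) = 139−3 = 136; sign = (−1)^136 = +1.
Zolotarev: (47|139) = +1, matching the cycle-count sign.

+1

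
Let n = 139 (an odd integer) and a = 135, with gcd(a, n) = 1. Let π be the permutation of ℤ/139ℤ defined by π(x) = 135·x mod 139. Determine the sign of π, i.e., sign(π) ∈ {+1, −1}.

-1

Trace 128: π^k(128) = [128, 44, 102, 9, 103, 5, 119] for k=0..6.
The orbit structure of x ↦ 135x mod 139: 2 orbits of sizes [138, 1].
139 − 2 = 137 transpositions; sign(π) = (−1)^137 = -1.
(135|139)_J = -1 (Zolotarev's lemma cross-check).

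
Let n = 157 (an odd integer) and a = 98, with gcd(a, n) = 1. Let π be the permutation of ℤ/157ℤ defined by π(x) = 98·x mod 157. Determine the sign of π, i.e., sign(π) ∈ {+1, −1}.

-1

Start at x=99: 99 → 125 → 4 → 78 → 108 → 65 → 90 → … (one orbit).
π_98 has 4 disjoint cycles with lengths [52, 52, 52, 1] on {0,…,156}.
4 cycles on 157: each ℓ→(−1)^(ℓ−1), product (−1)^153 = -1.
Zolotarev: (98|157) = -1, matching the cycle-count sign.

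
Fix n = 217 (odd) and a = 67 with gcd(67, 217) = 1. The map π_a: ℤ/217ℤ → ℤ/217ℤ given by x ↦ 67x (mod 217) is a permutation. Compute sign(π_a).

Start at x=149: 149 → 1 → 67 → 149 (one orbit).
Decompose π into cycles: lengths [3, 3, 3, 3, 3, 3, 3, 3, 3, 3, 3, 3, 3, 3, 3, 3, 3, 3, 3, 3, 3, 3, 3, 3, 3, 3, 3, 3, 3, 3, 3, 3, 3, 3, 3, 3, 3, 3, 3, 3, 3, 3, 3, 3, 3, 3, 3, 3, 3, 3, 3, 3, 3, 3, 3, 3, 3, 3, 3, 3, 3, 3, 3, 3, 3, 3, 3, 3, 3, 3, 3, 3, 1] (73 cycles, including the fixed point 0).
sign(π) = (−1)^{n − #cycles} = (−1)^{217−73} = (−1)^144 = +1.
(67|217)_J = +1 (Zolotarev's lemma cross-check).

+1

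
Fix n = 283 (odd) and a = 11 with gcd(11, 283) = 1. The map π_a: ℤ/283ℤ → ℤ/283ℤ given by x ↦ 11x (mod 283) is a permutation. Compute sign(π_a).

Orbit of 181 under x↦11x: [181, 10, 110, 78, 9, 99, 240]… (length divides ord_283(11)).
3 cycles of lengths [141, 141, 1].
283 − 3 = 280 transpositions; sign(π) = (−1)^280 = +1.
The Jacobi symbol (11|283) = +1 (Zolotarev) agrees.

+1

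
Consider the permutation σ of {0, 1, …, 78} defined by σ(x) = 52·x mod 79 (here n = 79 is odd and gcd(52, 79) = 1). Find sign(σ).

Trace 64: π^k(64) = [64, 10, 46, 22, 38, 1, 52] for k=0..6.
Cycle type of π: 13×6 + 1; total 7 cycles.
n − c = 79 − 7 = 72; sign = (−1)^72 = +1.

+1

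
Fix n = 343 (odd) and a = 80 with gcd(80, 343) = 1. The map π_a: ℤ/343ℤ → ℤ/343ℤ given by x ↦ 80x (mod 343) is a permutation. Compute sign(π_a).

Orbit of 116 under x↦80x: [116, 19, 148, 178, 177, 97, 214]… (length divides ord_343(80)).
16 cycles of lengths [42, 42, 42, 42, 42, 42, 42, 6, 6, 6, 6, 6, 6, 6, 6, 1].
sign(π) = (−1)^{n − #cycles} = (−1)^{343−16} = (−1)^327 = -1.
The Jacobi symbol (80|343) = -1 (Zolotarev) agrees.

-1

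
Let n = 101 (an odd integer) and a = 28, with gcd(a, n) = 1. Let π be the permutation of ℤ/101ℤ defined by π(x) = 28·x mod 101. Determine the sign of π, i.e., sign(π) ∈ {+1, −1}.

Trace 92: π^k(92) = [92, 51, 14, 89, 68, 86, 85] for k=0..6.
Cycle lengths of π_28 on ℤ/101ℤ: [100, 1]; 2 cycles in total.
2 cycles on 101: each ℓ→(−1)^(ℓ−1), product (−1)^99 = -1.

-1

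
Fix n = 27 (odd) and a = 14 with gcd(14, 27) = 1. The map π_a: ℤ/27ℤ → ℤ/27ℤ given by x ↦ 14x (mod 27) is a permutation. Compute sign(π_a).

-1

Start at x=10: 10 → 5 → 16 → 8 → 4 → 2 → 1 → … (one orbit).
π_14 has 4 disjoint cycles with lengths [18, 6, 2, 1] on {0,…,26}.
With 4 cycles on 27 points, sign = (−1)^{27−4} = -1.
The Jacobi symbol (14|27) = -1 (Zolotarev) agrees.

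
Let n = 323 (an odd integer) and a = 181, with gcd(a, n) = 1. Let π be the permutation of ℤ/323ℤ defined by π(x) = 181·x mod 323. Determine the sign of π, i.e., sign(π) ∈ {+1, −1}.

Orbit of 31 under x↦181x: [31, 120, 79, 87, 243, 55, 265]… (length divides ord_323(181)).
5 cycles of lengths [144, 144, 18, 16, 1].
Σ(ℓ_i−1) = 323−5 = 318; sign = (−1)^318 = +1.

+1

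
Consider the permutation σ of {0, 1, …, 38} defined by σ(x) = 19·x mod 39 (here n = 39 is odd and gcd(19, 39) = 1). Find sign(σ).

Trace 1: π^k(1) = [1, 19, 10, 34, 22, 28, 25] for k=0..6.
The orbit structure of x ↦ 19x mod 39: 6 orbits of sizes [12, 12, 12, 1, 1, 1].
39 − 6 = 33 transpositions; sign(π) = (−1)^33 = -1.

-1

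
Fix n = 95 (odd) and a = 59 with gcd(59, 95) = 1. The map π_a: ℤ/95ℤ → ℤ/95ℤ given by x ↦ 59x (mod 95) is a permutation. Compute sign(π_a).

-1

Trace 84: π^k(84) = [84, 16, 89, 26, 14, 66, 94] for k=0..6.
Cycle lengths of π_59 on ℤ/95ℤ: [18, 18, 18, 18, 18, 2, 2, 1]; 8 cycles in total.
8 cycles on 95: each ℓ→(−1)^(ℓ−1), product (−1)^87 = -1.
(59|95)_J = -1 (Zolotarev's lemma cross-check).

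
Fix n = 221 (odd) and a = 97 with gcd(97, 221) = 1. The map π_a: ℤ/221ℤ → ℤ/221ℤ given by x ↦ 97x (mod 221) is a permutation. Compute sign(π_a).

Orbit of 11 under x↦97x: [11, 183, 71, 36, 177, 152, 158]… (length divides ord_221(97)).
Cycle type of π: 48×4 + 16 + 12 + 1; total 7 cycles.
221 − 7 = 214 transpositions; sign(π) = (−1)^214 = +1.
(97|221)_J = +1 (Zolotarev's lemma cross-check).

+1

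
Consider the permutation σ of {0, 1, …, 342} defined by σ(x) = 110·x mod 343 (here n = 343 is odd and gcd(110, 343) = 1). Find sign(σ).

Start at x=108: 108 → 218 → 313 → 130 → 237 → 2 → 220 → … (one orbit).
4 cycles of lengths [294, 42, 6, 1].
n − c = 343 − 4 = 339; sign = (−1)^339 = -1.
Check: (110/343) = -1 by Zolotarev.

-1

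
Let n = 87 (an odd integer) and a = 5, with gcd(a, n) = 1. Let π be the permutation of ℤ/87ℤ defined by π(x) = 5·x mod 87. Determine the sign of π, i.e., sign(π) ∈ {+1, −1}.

Start at x=49: 49 → 71 → 7 → 35 → 1 → 5 → 25 → … (one orbit).
Cycle type of π: 14×6 + 2 + 1; total 8 cycles.
With 8 cycles on 87 points, sign = (−1)^{87−8} = -1.
The Jacobi symbol (5|87) = -1 (Zolotarev) agrees.

-1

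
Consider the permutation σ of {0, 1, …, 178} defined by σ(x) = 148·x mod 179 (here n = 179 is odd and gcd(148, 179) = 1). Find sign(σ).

-1

Orbit of 175 under x↦148x: [175, 124, 94, 129, 118, 101, 91]… (length divides ord_179(148)).
Decompose π into cycles: lengths [178, 1] (2 cycles, including the fixed point 0).
With 2 cycles on 179 points, sign = (−1)^{179−2} = -1.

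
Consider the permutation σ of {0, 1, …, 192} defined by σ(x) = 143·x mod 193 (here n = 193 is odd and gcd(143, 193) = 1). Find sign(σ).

+1

Orbit of 81 under x↦143x: [81, 3, 43, 166, 192, 50, 9]… (length divides ord_193(143)).
13 cycles of lengths [16, 16, 16, 16, 16, 16, 16, 16, 16, 16, 16, 16, 1].
Σ(ℓ_i−1) = 193−13 = 180; sign = (−1)^180 = +1.
The Jacobi symbol (143|193) = +1 (Zolotarev) agrees.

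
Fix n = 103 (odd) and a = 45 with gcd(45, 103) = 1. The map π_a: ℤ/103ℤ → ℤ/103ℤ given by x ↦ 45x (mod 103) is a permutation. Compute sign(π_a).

-1

Orbit of 58 under x↦45x: [58, 35, 30, 11, 83, 27, 82]… (length divides ord_103(45)).
2 cycles of lengths [102, 1].
sign(π) = (−1)^{n − #cycles} = (−1)^{103−2} = (−1)^101 = -1.
Check: (45/103) = -1 by Zolotarev.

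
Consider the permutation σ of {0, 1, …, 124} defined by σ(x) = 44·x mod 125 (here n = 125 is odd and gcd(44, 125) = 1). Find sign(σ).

+1

Trace 41: π^k(41) = [41, 54, 1, 44, 61, 59, 96] for k=0..6.
The orbit structure of x ↦ 44x mod 125: 7 orbits of sizes [50, 50, 10, 10, 2, 2, 1].
125 − 7 = 118 transpositions; sign(π) = (−1)^118 = +1.
Check: (44/125) = +1 by Zolotarev.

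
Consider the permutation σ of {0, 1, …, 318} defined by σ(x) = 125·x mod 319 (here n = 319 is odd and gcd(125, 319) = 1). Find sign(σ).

Orbit of 82 under x↦125x: [82, 42, 146, 67, 81, 236, 152]… (length divides ord_319(125)).
The orbit structure of x ↦ 125x mod 319: 9 orbits of sizes [70, 70, 70, 70, 14, 14, 5, 5, 1].
With 9 cycles on 319 points, sign = (−1)^{319−9} = +1.
(125|319)_J = +1 (Zolotarev's lemma cross-check).

+1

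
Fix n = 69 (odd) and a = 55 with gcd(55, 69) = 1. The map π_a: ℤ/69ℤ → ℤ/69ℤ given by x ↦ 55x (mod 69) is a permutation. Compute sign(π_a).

Trace 25: π^k(25) = [25, 64, 1, 55, 58, 16, 52] for k=0..6.
Decompose π into cycles: lengths [11, 11, 11, 11, 11, 11, 1, 1, 1] (9 cycles, including the fixed point 0).
Σ(ℓ_i−1) = 69−9 = 60; sign = (−1)^60 = +1.
Via Zolotarev, sign(π_{55}) = (55|69) = +1.

+1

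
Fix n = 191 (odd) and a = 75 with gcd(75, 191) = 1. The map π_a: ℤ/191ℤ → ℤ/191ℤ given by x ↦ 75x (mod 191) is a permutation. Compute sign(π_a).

Start at x=144: 144 → 104 → 160 → 158 → 8 → 27 → 115 → … (one orbit).
π_75 has 3 disjoint cycles with lengths [95, 95, 1] on {0,…,190}.
With 3 cycles on 191 points, sign = (−1)^{191−3} = +1.
Check: (75/191) = +1 by Zolotarev.

+1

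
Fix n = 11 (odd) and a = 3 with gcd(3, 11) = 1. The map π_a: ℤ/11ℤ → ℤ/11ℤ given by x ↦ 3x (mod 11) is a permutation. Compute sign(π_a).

+1

Orbit of 3 under x↦3x: [3, 9, 5, 4, 1]… (length divides ord_11(3)).
Cycle lengths of π_3 on ℤ/11ℤ: [5, 5, 1]; 3 cycles in total.
sign(π) = (−1)^{n − #cycles} = (−1)^{11−3} = (−1)^8 = +1.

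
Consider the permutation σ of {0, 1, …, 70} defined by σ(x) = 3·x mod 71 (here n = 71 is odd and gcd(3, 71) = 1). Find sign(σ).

Start at x=30: 30 → 19 → 57 → 29 → 16 → 48 → 2 → … (one orbit).
Cycle lengths of π_3 on ℤ/71ℤ: [35, 35, 1]; 3 cycles in total.
Σ(ℓ_i−1) = 71−3 = 68; sign = (−1)^68 = +1.
(3|71)_J = +1 (Zolotarev's lemma cross-check).

+1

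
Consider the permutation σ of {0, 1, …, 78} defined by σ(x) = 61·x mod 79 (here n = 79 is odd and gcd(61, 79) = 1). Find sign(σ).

-1

Orbit of 18 under x↦61x: [18, 71, 65, 15, 46, 41, 52]… (length divides ord_79(61)).
π_61 has 4 disjoint cycles with lengths [26, 26, 26, 1] on {0,…,78}.
sign(π) = (−1)^{n − #cycles} = (−1)^{79−4} = (−1)^75 = -1.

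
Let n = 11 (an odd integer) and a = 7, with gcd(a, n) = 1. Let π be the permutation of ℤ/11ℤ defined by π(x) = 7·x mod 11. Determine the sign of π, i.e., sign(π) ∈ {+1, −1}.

-1

Trace 4: π^k(4) = [4, 6, 9, 8, 1, 7, 5] for k=0..6.
2 cycles of lengths [10, 1].
Σ(ℓ_i−1) = 11−2 = 9; sign = (−1)^9 = -1.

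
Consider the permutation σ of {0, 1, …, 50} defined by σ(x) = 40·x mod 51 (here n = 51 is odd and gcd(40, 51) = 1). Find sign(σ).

-1

Trace 16: π^k(16) = [16, 28, 49, 22, 13, 10, 43] for k=0..6.
The orbit structure of x ↦ 40x mod 51: 6 orbits of sizes [16, 16, 16, 1, 1, 1].
Σ(ℓ_i−1) = 51−6 = 45; sign = (−1)^45 = -1.
Zolotarev: (40|51) = -1, matching the cycle-count sign.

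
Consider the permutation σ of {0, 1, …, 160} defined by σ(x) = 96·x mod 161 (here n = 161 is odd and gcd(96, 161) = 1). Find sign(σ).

-1

Start at x=1: 1 → 96 → 39 → 41 → 72 → 150 → 71 → … (one orbit).
6 cycles of lengths [66, 66, 11, 11, 6, 1].
6 cycles on 161: each ℓ→(−1)^(ℓ−1), product (−1)^155 = -1.
Zolotarev: (96|161) = -1, matching the cycle-count sign.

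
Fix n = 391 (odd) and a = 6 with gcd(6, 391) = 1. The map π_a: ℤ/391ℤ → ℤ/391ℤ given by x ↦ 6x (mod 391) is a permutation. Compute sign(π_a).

Orbit of 307 under x↦6x: [307, 278, 104, 233, 225, 177, 280]… (length divides ord_391(6)).
6 cycles of lengths [176, 176, 16, 11, 11, 1].
With 6 cycles on 391 points, sign = (−1)^{391−6} = -1.
The Jacobi symbol (6|391) = -1 (Zolotarev) agrees.

-1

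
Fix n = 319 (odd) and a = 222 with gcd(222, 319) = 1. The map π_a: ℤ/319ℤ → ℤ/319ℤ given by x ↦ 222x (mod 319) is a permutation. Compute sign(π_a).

Start at x=292: 292 → 67 → 200 → 59 → 19 → 71 → 131 → … (one orbit).
Cycle type of π: 140×2 + 28 + 10 + 1; total 5 cycles.
319 − 5 = 314 transpositions; sign(π) = (−1)^314 = +1.
The Jacobi symbol (222|319) = +1 (Zolotarev) agrees.

+1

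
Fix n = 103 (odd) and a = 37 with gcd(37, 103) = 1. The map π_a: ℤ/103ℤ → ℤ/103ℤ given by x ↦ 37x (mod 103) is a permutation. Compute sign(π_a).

Start at x=8: 8 → 90 → 34 → 22 → 93 → 42 → 9 → … (one orbit).
Cycle type of π: 34×3 + 1; total 4 cycles.
4 cycles on 103: each ℓ→(−1)^(ℓ−1), product (−1)^99 = -1.
The Jacobi symbol (37|103) = -1 (Zolotarev) agrees.

-1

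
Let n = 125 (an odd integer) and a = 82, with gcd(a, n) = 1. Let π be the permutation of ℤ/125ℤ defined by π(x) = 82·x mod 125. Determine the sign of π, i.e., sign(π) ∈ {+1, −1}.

Trace 1: π^k(1) = [1, 82, 99, 118, 51, 57, 49] for k=0..6.
Cycle lengths of π_82 on ℤ/125ℤ: [20, 20, 20, 20, 20, 4, 4, 4, 4, 4, 4, 1]; 12 cycles in total.
Σ(ℓ_i−1) = 125−12 = 113; sign = (−1)^113 = -1.

-1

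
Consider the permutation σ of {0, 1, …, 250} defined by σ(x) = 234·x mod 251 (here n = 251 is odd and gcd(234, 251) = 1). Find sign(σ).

Trace 82: π^k(82) = [82, 112, 104, 240, 187, 84, 78] for k=0..6.
2 cycles of lengths [250, 1].
With 2 cycles on 251 points, sign = (−1)^{251−2} = -1.
Zolotarev: (234|251) = -1, matching the cycle-count sign.

-1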